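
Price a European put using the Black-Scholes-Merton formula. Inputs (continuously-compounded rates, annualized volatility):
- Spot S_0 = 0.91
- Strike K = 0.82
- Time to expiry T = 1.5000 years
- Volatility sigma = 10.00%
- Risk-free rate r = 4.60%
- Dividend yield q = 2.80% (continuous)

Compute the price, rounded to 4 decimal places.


d1 = (ln(S/K) + (r - q + 0.5*sigma^2) * T) / (sigma * sqrt(T)) = 1.13199298
d2 = d1 - sigma * sqrt(T) = 1.00951849
exp(-rT) = 0.93332668; exp(-qT) = 0.95886978
P = K * exp(-rT) * N(-d2) - S_0 * exp(-qT) * N(-d1)
N(-d1) = 0.12881869; N(-d2) = 0.15636302
P = 0.8200 * 0.93332668 * 0.15636302 - 0.9100 * 0.95886978 * 0.12881869 = 0.0073

Answer: Price = 0.0073


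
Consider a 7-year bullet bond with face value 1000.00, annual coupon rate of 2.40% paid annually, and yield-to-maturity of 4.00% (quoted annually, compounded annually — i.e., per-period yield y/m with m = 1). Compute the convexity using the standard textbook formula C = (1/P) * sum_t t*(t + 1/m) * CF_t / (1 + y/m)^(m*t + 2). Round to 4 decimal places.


Coupon per period c = face * coupon_rate / m = 24.000000
Periods per year m = 1; per-period yield y/m = 0.040000
Number of cashflows N = 7
Cashflows (t years, CF_t, discount factor 1/(1+y/m)^(m*t), PV):
  t = 1.0000: CF_t = 24.000000, DF = 0.961538, PV = 23.076923
  t = 2.0000: CF_t = 24.000000, DF = 0.924556, PV = 22.189349
  t = 3.0000: CF_t = 24.000000, DF = 0.888996, PV = 21.335913
  t = 4.0000: CF_t = 24.000000, DF = 0.854804, PV = 20.515301
  t = 5.0000: CF_t = 24.000000, DF = 0.821927, PV = 19.726251
  t = 6.0000: CF_t = 24.000000, DF = 0.790315, PV = 18.967549
  t = 7.0000: CF_t = 1024.000000, DF = 0.759918, PV = 778.155841
Price P = sum_t PV_t = 903.967125
Convexity numerator sum_t t*(t + 1/m) * CF_t / (1+y/m)^(m*t + 2):
  t = 1.0000: term = 42.671825
  t = 2.0000: term = 123.091804
  t = 3.0000: term = 236.715007
  t = 4.0000: term = 379.350972
  t = 5.0000: term = 547.140826
  t = 6.0000: term = 736.535727
  t = 7.0000: term = 40289.133765
Convexity = (1/P) * sum = 42354.639925 / 903.967125 = 46.854182

Answer: Convexity = 46.8542


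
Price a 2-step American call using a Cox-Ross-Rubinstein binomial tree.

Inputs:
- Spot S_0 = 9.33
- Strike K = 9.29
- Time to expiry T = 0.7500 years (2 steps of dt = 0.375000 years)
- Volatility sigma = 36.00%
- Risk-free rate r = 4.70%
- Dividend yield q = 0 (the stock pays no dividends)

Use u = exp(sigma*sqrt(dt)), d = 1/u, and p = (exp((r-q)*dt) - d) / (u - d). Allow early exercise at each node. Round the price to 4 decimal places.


dt = T/N = 0.375000
u = exp(sigma*sqrt(dt)) = 1.246643; d = 1/u = 0.802154
p = (exp((r-q)*dt) - d) / (u - d) = 0.485112
Discount per step: exp(-r*dt) = 0.982529
Stock lattice S(k, i) with i counting down-moves:
  k=0: S(0,0) = 9.3300
  k=1: S(1,0) = 11.6312; S(1,1) = 7.4841
  k=2: S(2,0) = 14.4999; S(2,1) = 9.3300; S(2,2) = 6.0034
Terminal payoffs V(N, i) = max(S_T - K, 0):
  V(2,0) = 5.209921; V(2,1) = 0.040000; V(2,2) = 0.000000
Backward induction: V(k, i) = exp(-r*dt) * [p * V(k+1, i) + (1-p) * V(k+1, i+1)]; then take max(V_cont, immediate exercise) for American.
  V(1,0) = exp(-r*dt) * [p*5.209921 + (1-p)*0.040000] = 2.503478; exercise = 2.341176; V(1,0) = max -> 2.503478
  V(1,1) = exp(-r*dt) * [p*0.040000 + (1-p)*0.000000] = 0.019065; exercise = 0.000000; V(1,1) = max -> 0.019065
  V(0,0) = exp(-r*dt) * [p*2.503478 + (1-p)*0.019065] = 1.202896; exercise = 0.040000; V(0,0) = max -> 1.202896

Answer: Price = V(0,0) = 1.2029


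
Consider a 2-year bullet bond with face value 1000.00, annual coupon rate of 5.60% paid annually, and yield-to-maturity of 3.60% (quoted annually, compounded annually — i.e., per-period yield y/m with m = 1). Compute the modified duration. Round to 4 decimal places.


Coupon per period c = face * coupon_rate / m = 56.000000
Periods per year m = 1; per-period yield y/m = 0.036000
Number of cashflows N = 2
Cashflows (t years, CF_t, discount factor 1/(1+y/m)^(m*t), PV):
  t = 1.0000: CF_t = 56.000000, DF = 0.965251, PV = 54.054054
  t = 2.0000: CF_t = 1056.000000, DF = 0.931709, PV = 983.885154
Price P = sum_t PV_t = 1037.939208
First compute Macaulay numerator sum_t t * PV_t:
  t * PV_t at t = 1.0000: 54.054054
  t * PV_t at t = 2.0000: 1967.770308
Macaulay duration D = 2021.824362 / 1037.939208 = 1.947922
Modified duration = D / (1 + y/m) = 1.947922 / (1 + 0.036000) = 1.880233

Answer: Modified duration = 1.8802


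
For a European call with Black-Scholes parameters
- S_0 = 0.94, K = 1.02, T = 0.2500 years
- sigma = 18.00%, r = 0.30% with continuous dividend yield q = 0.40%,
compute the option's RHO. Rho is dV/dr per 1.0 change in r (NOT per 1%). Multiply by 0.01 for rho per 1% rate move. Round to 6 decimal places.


Answer: Rho = 0.043244

Derivation:
d1 = -0.8653114557; d2 = -0.9553114557
phi(d1) = 0.2743582648; exp(-qT) = 0.9990004998; exp(-rT) = 0.9992502812
N(d2) = 0.1697101080
Rho = K*T*exp(-rT)*N(d2) = 1.0200 * 0.2500 * 0.9992502812 * 0.1697101080 = 0.043244


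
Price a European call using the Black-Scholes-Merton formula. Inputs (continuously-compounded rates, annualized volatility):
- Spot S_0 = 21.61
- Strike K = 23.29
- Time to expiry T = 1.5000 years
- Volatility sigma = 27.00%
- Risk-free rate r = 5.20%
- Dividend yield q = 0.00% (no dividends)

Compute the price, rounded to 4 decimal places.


Answer: Price = 2.8674

Derivation:
d1 = (ln(S/K) + (r - q + 0.5*sigma^2) * T) / (sigma * sqrt(T)) = 0.17481218
d2 = d1 - sigma * sqrt(T) = -0.15586894
exp(-rT) = 0.92496443; exp(-qT) = 1.00000000
C = S_0 * exp(-qT) * N(d1) - K * exp(-rT) * N(d2)
N(d1) = 0.56938639; N(d2) = 0.43806817
C = 21.6100 * 1.00000000 * 0.56938639 - 23.2900 * 0.92496443 * 0.43806817 = 2.8674


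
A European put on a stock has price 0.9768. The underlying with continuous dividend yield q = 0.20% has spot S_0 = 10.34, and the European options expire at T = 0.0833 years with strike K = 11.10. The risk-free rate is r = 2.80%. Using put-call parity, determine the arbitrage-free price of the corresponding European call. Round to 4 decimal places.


Answer: Call price = 0.2409

Derivation:
Put-call parity: C - P = S_0 * exp(-qT) - K * exp(-rT).
S_0 * exp(-qT) = 10.3400 * 0.99983341 = 10.33827750
K * exp(-rT) = 11.1000 * 0.99767032 = 11.07414053
C = P + S*exp(-qT) - K*exp(-rT)
C = 0.9768 + 10.33827750 - 11.07414053 = 0.2409


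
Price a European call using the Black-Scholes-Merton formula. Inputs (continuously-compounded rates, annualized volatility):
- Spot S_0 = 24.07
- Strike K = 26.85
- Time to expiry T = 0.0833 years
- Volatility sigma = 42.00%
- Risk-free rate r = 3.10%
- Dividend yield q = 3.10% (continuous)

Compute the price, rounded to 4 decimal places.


Answer: Price = 0.3074

Derivation:
d1 = (ln(S/K) + (r - q + 0.5*sigma^2) * T) / (sigma * sqrt(T)) = -0.84105835
d2 = d1 - sigma * sqrt(T) = -0.96227766
exp(-rT) = 0.99742103; exp(-qT) = 0.99742103
C = S_0 * exp(-qT) * N(d1) - K * exp(-rT) * N(d2)
N(d1) = 0.20015762; N(d2) = 0.16795507
C = 24.0700 * 0.99742103 * 0.20015762 - 26.8500 * 0.99742103 * 0.16795507 = 0.3074


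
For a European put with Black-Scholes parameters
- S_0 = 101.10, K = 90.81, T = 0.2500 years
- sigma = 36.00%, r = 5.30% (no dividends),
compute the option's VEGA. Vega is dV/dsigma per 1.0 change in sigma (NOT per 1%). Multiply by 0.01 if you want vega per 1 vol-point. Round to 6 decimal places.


Answer: Vega = 15.108592

Derivation:
d1 = 0.7599484129; d2 = 0.5799484129
phi(d1) = 0.2988841233; exp(-qT) = 1.0000000000; exp(-rT) = 0.9868373948
Vega = S * exp(-qT) * phi(d1) * sqrt(T) = 101.1000 * 1.0000000000 * 0.2988841233 * 0.5000000000 = 15.108592


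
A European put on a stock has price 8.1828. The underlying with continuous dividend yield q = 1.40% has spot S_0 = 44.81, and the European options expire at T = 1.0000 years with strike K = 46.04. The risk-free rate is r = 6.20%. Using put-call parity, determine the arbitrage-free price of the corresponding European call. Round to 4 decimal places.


Put-call parity: C - P = S_0 * exp(-qT) - K * exp(-rT).
S_0 * exp(-qT) = 44.8100 * 0.98609754 = 44.18703096
K * exp(-rT) = 46.0400 * 0.93988289 = 43.27220811
C = P + S*exp(-qT) - K*exp(-rT)
C = 8.1828 + 44.18703096 - 43.27220811 = 9.0976

Answer: Call price = 9.0976


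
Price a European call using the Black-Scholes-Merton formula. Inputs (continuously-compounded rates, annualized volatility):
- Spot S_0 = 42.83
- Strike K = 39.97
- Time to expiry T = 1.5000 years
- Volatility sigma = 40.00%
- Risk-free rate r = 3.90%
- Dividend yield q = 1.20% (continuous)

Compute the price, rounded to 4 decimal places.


d1 = (ln(S/K) + (r - q + 0.5*sigma^2) * T) / (sigma * sqrt(T)) = 0.46868867
d2 = d1 - sigma * sqrt(T) = -0.02120928
exp(-rT) = 0.94317824; exp(-qT) = 0.98216103
C = S_0 * exp(-qT) * N(d1) - K * exp(-rT) * N(d2)
N(d1) = 0.68035391; N(d2) = 0.49153936
C = 42.8300 * 0.98216103 * 0.68035391 - 39.9700 * 0.94317824 * 0.49153936 = 10.0893

Answer: Price = 10.0893


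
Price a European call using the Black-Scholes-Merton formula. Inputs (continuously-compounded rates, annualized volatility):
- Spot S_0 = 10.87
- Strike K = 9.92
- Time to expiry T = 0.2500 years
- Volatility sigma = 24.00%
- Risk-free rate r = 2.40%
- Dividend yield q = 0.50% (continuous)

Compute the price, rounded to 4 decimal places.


d1 = (ln(S/K) + (r - q + 0.5*sigma^2) * T) / (sigma * sqrt(T)) = 0.86169817
d2 = d1 - sigma * sqrt(T) = 0.74169817
exp(-rT) = 0.99401796; exp(-qT) = 0.99875078
C = S_0 * exp(-qT) * N(d1) - K * exp(-rT) * N(d2)
N(d1) = 0.80557318; N(d2) = 0.77086488
C = 10.8700 * 0.99875078 * 0.80557318 - 9.9200 * 0.99401796 * 0.77086488 = 1.1444

Answer: Price = 1.1444


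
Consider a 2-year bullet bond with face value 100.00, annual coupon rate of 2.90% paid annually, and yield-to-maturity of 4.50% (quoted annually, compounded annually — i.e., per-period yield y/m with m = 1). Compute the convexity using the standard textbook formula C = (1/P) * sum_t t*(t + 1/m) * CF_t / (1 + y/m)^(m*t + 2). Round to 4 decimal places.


Answer: Convexity = 5.3896

Derivation:
Coupon per period c = face * coupon_rate / m = 2.900000
Periods per year m = 1; per-period yield y/m = 0.045000
Number of cashflows N = 2
Cashflows (t years, CF_t, discount factor 1/(1+y/m)^(m*t), PV):
  t = 1.0000: CF_t = 2.900000, DF = 0.956938, PV = 2.775120
  t = 2.0000: CF_t = 102.900000, DF = 0.915730, PV = 94.228612
Price P = sum_t PV_t = 97.003732
Convexity numerator sum_t t*(t + 1/m) * CF_t / (1+y/m)^(m*t + 2):
  t = 1.0000: term = 5.082520
  t = 2.0000: term = 517.727774
Convexity = (1/P) * sum = 522.810294 / 97.003732 = 5.389590


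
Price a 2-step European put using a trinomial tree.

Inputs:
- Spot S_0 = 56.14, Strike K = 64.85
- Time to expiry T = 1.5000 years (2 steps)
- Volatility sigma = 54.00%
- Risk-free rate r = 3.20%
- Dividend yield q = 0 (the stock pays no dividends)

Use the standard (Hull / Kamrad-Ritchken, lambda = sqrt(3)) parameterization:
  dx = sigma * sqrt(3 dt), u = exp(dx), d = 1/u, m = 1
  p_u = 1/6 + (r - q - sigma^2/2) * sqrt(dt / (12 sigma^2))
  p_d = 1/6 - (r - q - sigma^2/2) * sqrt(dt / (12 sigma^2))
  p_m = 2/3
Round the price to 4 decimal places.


dt = T/N = 0.750000; dx = sigma*sqrt(3*dt) = 0.810000
u = exp(dx) = 2.247908; d = 1/u = 0.444858
p_u = 0.113981, p_m = 0.666667, p_d = 0.219352
Discount per step: exp(-r*dt) = 0.976286
Stock lattice S(k, j) with j the centered position index:
  k=0: S(0,+0) = 56.1400
  k=1: S(1,-1) = 24.9743; S(1,+0) = 56.1400; S(1,+1) = 126.1976
  k=2: S(2,-2) = 11.1100; S(2,-1) = 24.9743; S(2,+0) = 56.1400; S(2,+1) = 126.1976; S(2,+2) = 283.6805
Terminal payoffs V(N, j) = max(K - S_T, 0):
  V(2,-2) = 53.739967; V(2,-1) = 39.875668; V(2,+0) = 8.710000; V(2,+1) = 0.000000; V(2,+2) = 0.000000
Backward induction: V(k, j) = exp(-r*dt) * [p_u * V(k+1, j+1) + p_m * V(k+1, j) + p_d * V(k+1, j-1)]
  V(1,-1) = exp(-r*dt) * [p_u*8.710000 + p_m*39.875668 + p_d*53.739967] = 38.431017
  V(1,+0) = exp(-r*dt) * [p_u*0.000000 + p_m*8.710000 + p_d*39.875668] = 14.208343
  V(1,+1) = exp(-r*dt) * [p_u*0.000000 + p_m*0.000000 + p_d*8.710000] = 1.865247
  V(0,+0) = exp(-r*dt) * [p_u*1.865247 + p_m*14.208343 + p_d*38.431017] = 17.685169

Answer: Price = V(0,0) = 17.6852


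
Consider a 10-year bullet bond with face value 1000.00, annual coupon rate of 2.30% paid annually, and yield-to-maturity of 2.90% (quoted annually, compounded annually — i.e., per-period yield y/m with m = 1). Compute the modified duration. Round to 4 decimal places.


Coupon per period c = face * coupon_rate / m = 23.000000
Periods per year m = 1; per-period yield y/m = 0.029000
Number of cashflows N = 10
Cashflows (t years, CF_t, discount factor 1/(1+y/m)^(m*t), PV):
  t = 1.0000: CF_t = 23.000000, DF = 0.971817, PV = 22.351798
  t = 2.0000: CF_t = 23.000000, DF = 0.944429, PV = 21.721864
  t = 3.0000: CF_t = 23.000000, DF = 0.917812, PV = 21.109683
  t = 4.0000: CF_t = 23.000000, DF = 0.891946, PV = 20.514755
  t = 5.0000: CF_t = 23.000000, DF = 0.866808, PV = 19.936594
  t = 6.0000: CF_t = 23.000000, DF = 0.842379, PV = 19.374727
  t = 7.0000: CF_t = 23.000000, DF = 0.818639, PV = 18.828695
  t = 8.0000: CF_t = 23.000000, DF = 0.795567, PV = 18.298051
  t = 9.0000: CF_t = 23.000000, DF = 0.773146, PV = 17.782363
  t = 10.0000: CF_t = 1023.000000, DF = 0.751357, PV = 768.638061
Price P = sum_t PV_t = 948.556590
First compute Macaulay numerator sum_t t * PV_t:
  t * PV_t at t = 1.0000: 22.351798
  t * PV_t at t = 2.0000: 43.443728
  t * PV_t at t = 3.0000: 63.329049
  t * PV_t at t = 4.0000: 82.059020
  t * PV_t at t = 5.0000: 99.682969
  t * PV_t at t = 6.0000: 116.248361
  t * PV_t at t = 7.0000: 131.800863
  t * PV_t at t = 8.0000: 146.384409
  t * PV_t at t = 9.0000: 160.041264
  t * PV_t at t = 10.0000: 7686.380615
Macaulay duration D = 8551.722076 / 948.556590 = 9.015511
Modified duration = D / (1 + y/m) = 9.015511 / (1 + 0.029000) = 8.761429

Answer: Modified duration = 8.7614


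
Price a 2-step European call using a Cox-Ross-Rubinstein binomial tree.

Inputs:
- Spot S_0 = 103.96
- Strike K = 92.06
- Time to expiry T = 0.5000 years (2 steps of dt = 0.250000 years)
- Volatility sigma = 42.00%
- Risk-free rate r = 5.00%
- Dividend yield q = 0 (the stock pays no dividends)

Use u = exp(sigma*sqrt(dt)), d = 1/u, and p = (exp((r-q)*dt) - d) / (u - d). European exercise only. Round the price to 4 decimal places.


dt = T/N = 0.250000
u = exp(sigma*sqrt(dt)) = 1.233678; d = 1/u = 0.810584
p = (exp((r-q)*dt) - d) / (u - d) = 0.477422
Discount per step: exp(-r*dt) = 0.987578
Stock lattice S(k, i) with i counting down-moves:
  k=0: S(0,0) = 103.9600
  k=1: S(1,0) = 128.2532; S(1,1) = 84.2683
  k=2: S(2,0) = 158.2231; S(2,1) = 103.9600; S(2,2) = 68.3066
Terminal payoffs V(N, i) = max(S_T - K, 0):
  V(2,0) = 66.163123; V(2,1) = 11.900000; V(2,2) = 0.000000
Backward induction: V(k, i) = exp(-r*dt) * [p * V(k+1, i) + (1-p) * V(k+1, i+1)].
  V(1,0) = exp(-r*dt) * [p*66.163123 + (1-p)*11.900000] = 37.336759
  V(1,1) = exp(-r*dt) * [p*11.900000 + (1-p)*0.000000] = 5.610745
  V(0,0) = exp(-r*dt) * [p*37.336759 + (1-p)*5.610745] = 20.499582

Answer: Price = V(0,0) = 20.4996


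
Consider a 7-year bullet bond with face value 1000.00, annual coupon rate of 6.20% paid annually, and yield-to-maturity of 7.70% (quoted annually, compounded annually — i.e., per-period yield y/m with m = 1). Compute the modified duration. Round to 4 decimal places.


Coupon per period c = face * coupon_rate / m = 62.000000
Periods per year m = 1; per-period yield y/m = 0.077000
Number of cashflows N = 7
Cashflows (t years, CF_t, discount factor 1/(1+y/m)^(m*t), PV):
  t = 1.0000: CF_t = 62.000000, DF = 0.928505, PV = 57.567317
  t = 2.0000: CF_t = 62.000000, DF = 0.862122, PV = 53.451547
  t = 3.0000: CF_t = 62.000000, DF = 0.800484, PV = 49.630035
  t = 4.0000: CF_t = 62.000000, DF = 0.743254, PV = 46.081741
  t = 5.0000: CF_t = 62.000000, DF = 0.690115, PV = 42.787132
  t = 6.0000: CF_t = 62.000000, DF = 0.640775, PV = 39.728070
  t = 7.0000: CF_t = 1062.000000, DF = 0.594963, PV = 631.850879
Price P = sum_t PV_t = 921.096720
First compute Macaulay numerator sum_t t * PV_t:
  t * PV_t at t = 1.0000: 57.567317
  t * PV_t at t = 2.0000: 106.903095
  t * PV_t at t = 3.0000: 148.890104
  t * PV_t at t = 4.0000: 184.326963
  t * PV_t at t = 5.0000: 213.935658
  t * PV_t at t = 6.0000: 238.368421
  t * PV_t at t = 7.0000: 4422.956150
Macaulay duration D = 5372.947708 / 921.096720 = 5.833207
Modified duration = D / (1 + y/m) = 5.833207 / (1 + 0.077000) = 5.416162

Answer: Modified duration = 5.4162


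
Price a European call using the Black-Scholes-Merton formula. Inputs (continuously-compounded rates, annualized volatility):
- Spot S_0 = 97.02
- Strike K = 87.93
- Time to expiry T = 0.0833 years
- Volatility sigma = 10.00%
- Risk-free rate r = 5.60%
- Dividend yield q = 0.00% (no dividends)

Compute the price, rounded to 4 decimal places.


d1 = (ln(S/K) + (r - q + 0.5*sigma^2) * T) / (sigma * sqrt(T)) = 3.58458643
d2 = d1 - sigma * sqrt(T) = 3.55572469
exp(-rT) = 0.99534606; exp(-qT) = 1.00000000
C = S_0 * exp(-qT) * N(d1) - K * exp(-rT) * N(d2)
N(d1) = 0.99983119; N(d2) = 0.99981153
C = 97.0200 * 1.00000000 * 0.99983119 - 87.9300 * 0.99534606 * 0.99981153 = 9.4993

Answer: Price = 9.4993


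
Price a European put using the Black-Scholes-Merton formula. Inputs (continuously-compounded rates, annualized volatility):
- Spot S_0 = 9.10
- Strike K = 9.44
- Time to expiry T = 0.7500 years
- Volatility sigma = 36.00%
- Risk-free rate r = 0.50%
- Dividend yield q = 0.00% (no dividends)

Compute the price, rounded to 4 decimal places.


d1 = (ln(S/K) + (r - q + 0.5*sigma^2) * T) / (sigma * sqrt(T)) = 0.05025652
d2 = d1 - sigma * sqrt(T) = -0.26151262
exp(-rT) = 0.99625702; exp(-qT) = 1.00000000
P = K * exp(-rT) * N(-d2) - S_0 * exp(-qT) * N(-d1)
N(-d1) = 0.47995898; N(-d2) = 0.60315139
P = 9.4400 * 0.99625702 * 0.60315139 - 9.1000 * 1.00000000 * 0.47995898 = 1.3048

Answer: Price = 1.3048


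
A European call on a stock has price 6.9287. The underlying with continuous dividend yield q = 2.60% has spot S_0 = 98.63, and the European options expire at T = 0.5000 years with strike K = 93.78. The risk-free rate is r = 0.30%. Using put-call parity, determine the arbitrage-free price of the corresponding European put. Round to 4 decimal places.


Answer: Put price = 3.2120

Derivation:
Put-call parity: C - P = S_0 * exp(-qT) - K * exp(-rT).
S_0 * exp(-qT) = 98.6300 * 0.98708414 = 97.35610824
K * exp(-rT) = 93.7800 * 0.99850112 = 93.63943545
P = C - S*exp(-qT) + K*exp(-rT)
P = 6.9287 - 97.35610824 + 93.63943545 = 3.2120


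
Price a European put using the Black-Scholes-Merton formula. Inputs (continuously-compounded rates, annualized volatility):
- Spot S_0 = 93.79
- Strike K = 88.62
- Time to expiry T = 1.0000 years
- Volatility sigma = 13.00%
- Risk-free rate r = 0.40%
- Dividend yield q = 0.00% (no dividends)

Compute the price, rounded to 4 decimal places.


Answer: Price = 2.4600

Derivation:
d1 = (ln(S/K) + (r - q + 0.5*sigma^2) * T) / (sigma * sqrt(T)) = 0.53192827
d2 = d1 - sigma * sqrt(T) = 0.40192827
exp(-rT) = 0.99600799; exp(-qT) = 1.00000000
P = K * exp(-rT) * N(-d2) - S_0 * exp(-qT) * N(-d1)
N(-d1) = 0.29738784; N(-d2) = 0.34386841
P = 88.6200 * 0.99600799 * 0.34386841 - 93.7900 * 1.00000000 * 0.29738784 = 2.4600


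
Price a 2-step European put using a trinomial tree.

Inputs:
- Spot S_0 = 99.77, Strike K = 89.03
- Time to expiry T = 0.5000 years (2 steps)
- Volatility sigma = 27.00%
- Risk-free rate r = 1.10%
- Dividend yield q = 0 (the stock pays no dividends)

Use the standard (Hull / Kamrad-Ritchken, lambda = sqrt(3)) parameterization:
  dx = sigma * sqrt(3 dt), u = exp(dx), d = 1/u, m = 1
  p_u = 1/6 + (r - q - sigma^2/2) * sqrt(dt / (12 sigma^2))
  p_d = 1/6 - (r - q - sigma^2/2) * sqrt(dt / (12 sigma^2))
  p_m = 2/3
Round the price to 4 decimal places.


Answer: Price = V(0,0) = 3.2626

Derivation:
dt = T/N = 0.250000; dx = sigma*sqrt(3*dt) = 0.233827
u = exp(dx) = 1.263426; d = 1/u = 0.791499
p_u = 0.153062, p_m = 0.666667, p_d = 0.180272
Discount per step: exp(-r*dt) = 0.997254
Stock lattice S(k, j) with j the centered position index:
  k=0: S(0,+0) = 99.7700
  k=1: S(1,-1) = 78.9678; S(1,+0) = 99.7700; S(1,+1) = 126.0520
  k=2: S(2,-2) = 62.5030; S(2,-1) = 78.9678; S(2,+0) = 99.7700; S(2,+1) = 126.0520; S(2,+2) = 159.2573
Terminal payoffs V(N, j) = max(K - S_T, 0):
  V(2,-2) = 26.527046; V(2,-1) = 10.062160; V(2,+0) = 0.000000; V(2,+1) = 0.000000; V(2,+2) = 0.000000
Backward induction: V(k, j) = exp(-r*dt) * [p_u * V(k+1, j+1) + p_m * V(k+1, j) + p_d * V(k+1, j-1)]
  V(1,-1) = exp(-r*dt) * [p_u*0.000000 + p_m*10.062160 + p_d*26.527046] = 11.458631
  V(1,+0) = exp(-r*dt) * [p_u*0.000000 + p_m*0.000000 + p_d*10.062160] = 1.808942
  V(1,+1) = exp(-r*dt) * [p_u*0.000000 + p_m*0.000000 + p_d*0.000000] = 0.000000
  V(0,+0) = exp(-r*dt) * [p_u*0.000000 + p_m*1.808942 + p_d*11.458631] = 3.262645


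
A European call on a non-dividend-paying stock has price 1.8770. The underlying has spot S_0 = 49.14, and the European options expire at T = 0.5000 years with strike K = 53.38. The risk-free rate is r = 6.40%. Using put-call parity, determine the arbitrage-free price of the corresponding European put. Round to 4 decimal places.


Put-call parity: C - P = S_0 * exp(-qT) - K * exp(-rT).
S_0 * exp(-qT) = 49.1400 * 1.00000000 = 49.14000000
K * exp(-rT) = 53.3800 * 0.96850658 = 51.69888135
P = C - S*exp(-qT) + K*exp(-rT)
P = 1.8770 - 49.14000000 + 51.69888135 = 4.4359

Answer: Put price = 4.4359


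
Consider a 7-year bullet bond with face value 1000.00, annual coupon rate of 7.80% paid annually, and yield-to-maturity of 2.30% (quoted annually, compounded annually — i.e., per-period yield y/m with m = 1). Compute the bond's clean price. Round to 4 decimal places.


Coupon per period c = face * coupon_rate / m = 78.000000
Periods per year m = 1; per-period yield y/m = 0.023000
Number of cashflows N = 7
Cashflows (t years, CF_t, discount factor 1/(1+y/m)^(m*t), PV):
  t = 1.0000: CF_t = 78.000000, DF = 0.977517, PV = 76.246334
  t = 2.0000: CF_t = 78.000000, DF = 0.955540, PV = 74.532096
  t = 3.0000: CF_t = 78.000000, DF = 0.934056, PV = 72.856399
  t = 4.0000: CF_t = 78.000000, DF = 0.913056, PV = 71.218376
  t = 5.0000: CF_t = 78.000000, DF = 0.892528, PV = 69.617181
  t = 6.0000: CF_t = 78.000000, DF = 0.872461, PV = 68.051985
  t = 7.0000: CF_t = 1078.000000, DF = 0.852846, PV = 919.367876
Price P = sum_t PV_t = 1351.890248

Answer: Price = 1351.8902


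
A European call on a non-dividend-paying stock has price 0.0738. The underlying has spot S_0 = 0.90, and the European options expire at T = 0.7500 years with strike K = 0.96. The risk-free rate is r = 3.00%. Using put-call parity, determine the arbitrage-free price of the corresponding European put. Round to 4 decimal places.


Answer: Put price = 0.1124

Derivation:
Put-call parity: C - P = S_0 * exp(-qT) - K * exp(-rT).
S_0 * exp(-qT) = 0.9000 * 1.00000000 = 0.90000000
K * exp(-rT) = 0.9600 * 0.97775124 = 0.93864119
P = C - S*exp(-qT) + K*exp(-rT)
P = 0.0738 - 0.90000000 + 0.93864119 = 0.1124


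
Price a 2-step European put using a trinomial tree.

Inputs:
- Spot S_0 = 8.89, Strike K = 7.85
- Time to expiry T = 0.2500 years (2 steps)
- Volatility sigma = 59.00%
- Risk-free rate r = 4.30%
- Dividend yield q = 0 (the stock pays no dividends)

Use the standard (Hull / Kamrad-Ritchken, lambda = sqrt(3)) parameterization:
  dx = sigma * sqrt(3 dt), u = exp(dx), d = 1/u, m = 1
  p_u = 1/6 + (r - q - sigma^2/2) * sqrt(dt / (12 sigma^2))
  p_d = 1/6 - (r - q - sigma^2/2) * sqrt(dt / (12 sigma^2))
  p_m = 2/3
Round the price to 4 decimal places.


Answer: Price = V(0,0) = 0.5388

Derivation:
dt = T/N = 0.125000; dx = sigma*sqrt(3*dt) = 0.361300
u = exp(dx) = 1.435194; d = 1/u = 0.696770
p_u = 0.143997, p_m = 0.666667, p_d = 0.189337
Discount per step: exp(-r*dt) = 0.994639
Stock lattice S(k, j) with j the centered position index:
  k=0: S(0,+0) = 8.8900
  k=1: S(1,-1) = 6.1943; S(1,+0) = 8.8900; S(1,+1) = 12.7589
  k=2: S(2,-2) = 4.3160; S(2,-1) = 6.1943; S(2,+0) = 8.8900; S(2,+1) = 12.7589; S(2,+2) = 18.3114
Terminal payoffs V(N, j) = max(K - S_T, 0):
  V(2,-2) = 3.534006; V(2,-1) = 1.655714; V(2,+0) = 0.000000; V(2,+1) = 0.000000; V(2,+2) = 0.000000
Backward induction: V(k, j) = exp(-r*dt) * [p_u * V(k+1, j+1) + p_m * V(k+1, j) + p_d * V(k+1, j-1)]
  V(1,-1) = exp(-r*dt) * [p_u*0.000000 + p_m*1.655714 + p_d*3.534006] = 1.763422
  V(1,+0) = exp(-r*dt) * [p_u*0.000000 + p_m*0.000000 + p_d*1.655714] = 0.311807
  V(1,+1) = exp(-r*dt) * [p_u*0.000000 + p_m*0.000000 + p_d*0.000000] = 0.000000
  V(0,+0) = exp(-r*dt) * [p_u*0.000000 + p_m*0.311807 + p_d*1.763422] = 0.538847


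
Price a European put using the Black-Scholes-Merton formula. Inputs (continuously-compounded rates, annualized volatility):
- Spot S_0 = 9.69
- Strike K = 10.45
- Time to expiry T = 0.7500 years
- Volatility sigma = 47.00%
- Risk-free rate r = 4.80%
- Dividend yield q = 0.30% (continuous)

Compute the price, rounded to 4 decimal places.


Answer: Price = 1.8068

Derivation:
d1 = (ln(S/K) + (r - q + 0.5*sigma^2) * T) / (sigma * sqrt(T)) = 0.10092561
d2 = d1 - sigma * sqrt(T) = -0.30610633
exp(-rT) = 0.96464029; exp(-qT) = 0.99775253
P = K * exp(-rT) * N(-d2) - S_0 * exp(-qT) * N(-d1)
N(-d1) = 0.45980476; N(-d2) = 0.62023816
P = 10.4500 * 0.96464029 * 0.62023816 - 9.6900 * 0.99775253 * 0.45980476 = 1.8068


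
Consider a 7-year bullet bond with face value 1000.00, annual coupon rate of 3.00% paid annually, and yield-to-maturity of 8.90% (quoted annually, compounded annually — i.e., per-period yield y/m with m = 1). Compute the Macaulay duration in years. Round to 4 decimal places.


Answer: Macaulay duration = 6.2795 years

Derivation:
Coupon per period c = face * coupon_rate / m = 30.000000
Periods per year m = 1; per-period yield y/m = 0.089000
Number of cashflows N = 7
Cashflows (t years, CF_t, discount factor 1/(1+y/m)^(m*t), PV):
  t = 1.0000: CF_t = 30.000000, DF = 0.918274, PV = 27.548209
  t = 2.0000: CF_t = 30.000000, DF = 0.843226, PV = 25.296795
  t = 3.0000: CF_t = 30.000000, DF = 0.774313, PV = 23.229380
  t = 4.0000: CF_t = 30.000000, DF = 0.711031, PV = 21.330927
  t = 5.0000: CF_t = 30.000000, DF = 0.652921, PV = 19.587628
  t = 6.0000: CF_t = 30.000000, DF = 0.599560, PV = 17.986803
  t = 7.0000: CF_t = 1030.000000, DF = 0.550560, PV = 567.077043
Price P = sum_t PV_t = 702.056786
Macaulay numerator sum_t t * PV_t:
  t * PV_t at t = 1.0000: 27.548209
  t * PV_t at t = 2.0000: 50.593589
  t * PV_t at t = 3.0000: 69.688140
  t * PV_t at t = 4.0000: 85.323709
  t * PV_t at t = 5.0000: 97.938142
  t * PV_t at t = 6.0000: 107.920818
  t * PV_t at t = 7.0000: 3969.539304
Macaulay duration D = (sum_t t * PV_t) / P = 4408.551911 / 702.056786 = 6.279481


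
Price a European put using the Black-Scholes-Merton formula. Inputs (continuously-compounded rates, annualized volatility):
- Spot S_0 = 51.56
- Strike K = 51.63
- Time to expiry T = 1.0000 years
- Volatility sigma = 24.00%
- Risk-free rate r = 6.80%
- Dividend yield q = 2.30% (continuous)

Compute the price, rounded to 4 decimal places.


Answer: Price = 3.7115

Derivation:
d1 = (ln(S/K) + (r - q + 0.5*sigma^2) * T) / (sigma * sqrt(T)) = 0.30184700
d2 = d1 - sigma * sqrt(T) = 0.06184700
exp(-rT) = 0.93426047; exp(-qT) = 0.97726248
P = K * exp(-rT) * N(-d2) - S_0 * exp(-qT) * N(-d1)
N(-d1) = 0.38138435; N(-d2) = 0.47534234
P = 51.6300 * 0.93426047 * 0.47534234 - 51.5600 * 0.97726248 * 0.38138435 = 3.7115


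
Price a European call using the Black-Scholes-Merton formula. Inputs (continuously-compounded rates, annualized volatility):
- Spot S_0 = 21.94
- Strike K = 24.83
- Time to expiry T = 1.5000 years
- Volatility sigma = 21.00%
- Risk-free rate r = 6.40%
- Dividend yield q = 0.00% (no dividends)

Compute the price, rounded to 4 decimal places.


d1 = (ln(S/K) + (r - q + 0.5*sigma^2) * T) / (sigma * sqrt(T)) = 0.02073845
d2 = d1 - sigma * sqrt(T) = -0.23645797
exp(-rT) = 0.90846402; exp(-qT) = 1.00000000
C = S_0 * exp(-qT) * N(d1) - K * exp(-rT) * N(d2)
N(d1) = 0.50827285; N(d2) = 0.40653866
C = 21.9400 * 1.00000000 * 0.50827285 - 24.8300 * 0.90846402 * 0.40653866 = 1.9811

Answer: Price = 1.9811


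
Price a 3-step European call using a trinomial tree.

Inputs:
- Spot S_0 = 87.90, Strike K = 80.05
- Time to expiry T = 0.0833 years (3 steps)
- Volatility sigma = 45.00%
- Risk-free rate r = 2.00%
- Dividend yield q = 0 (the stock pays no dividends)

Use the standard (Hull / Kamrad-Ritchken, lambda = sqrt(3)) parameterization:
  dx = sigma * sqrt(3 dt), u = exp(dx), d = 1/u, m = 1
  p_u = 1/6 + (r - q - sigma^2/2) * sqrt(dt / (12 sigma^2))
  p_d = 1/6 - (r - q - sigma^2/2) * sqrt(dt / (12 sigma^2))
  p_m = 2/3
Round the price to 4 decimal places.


dt = T/N = 0.027767; dx = sigma*sqrt(3*dt) = 0.129878
u = exp(dx) = 1.138689; d = 1/u = 0.878203
p_u = 0.157981, p_m = 0.666667, p_d = 0.175352
Discount per step: exp(-r*dt) = 0.999445
Stock lattice S(k, j) with j the centered position index:
  k=0: S(0,+0) = 87.9000
  k=1: S(1,-1) = 77.1940; S(1,+0) = 87.9000; S(1,+1) = 100.0908
  k=2: S(2,-2) = 67.7920; S(2,-1) = 77.1940; S(2,+0) = 87.9000; S(2,+1) = 100.0908; S(2,+2) = 113.9723
  k=3: S(3,-3) = 59.5351; S(3,-2) = 67.7920; S(3,-1) = 77.1940; S(3,+0) = 87.9000; S(3,+1) = 100.0908; S(3,+2) = 113.9723; S(3,+3) = 129.7790
Terminal payoffs V(N, j) = max(S_T - K, 0):
  V(3,-3) = 0.000000; V(3,-2) = 0.000000; V(3,-1) = 0.000000; V(3,+0) = 7.850000; V(3,+1) = 20.040786; V(3,+2) = 33.922303; V(3,+3) = 49.729037
Backward induction: V(k, j) = exp(-r*dt) * [p_u * V(k+1, j+1) + p_m * V(k+1, j) + p_d * V(k+1, j-1)]
  V(2,-2) = exp(-r*dt) * [p_u*0.000000 + p_m*0.000000 + p_d*0.000000] = 0.000000
  V(2,-1) = exp(-r*dt) * [p_u*7.850000 + p_m*0.000000 + p_d*0.000000] = 1.239466
  V(2,+0) = exp(-r*dt) * [p_u*20.040786 + p_m*7.850000 + p_d*0.000000] = 8.394742
  V(2,+1) = exp(-r*dt) * [p_u*33.922303 + p_m*20.040786 + p_d*7.850000] = 20.084973
  V(2,+2) = exp(-r*dt) * [p_u*49.729037 + p_m*33.922303 + p_d*20.040786] = 33.966454
  V(1,-1) = exp(-r*dt) * [p_u*8.394742 + p_m*1.239466 + p_d*0.000000] = 2.151329
  V(1,+0) = exp(-r*dt) * [p_u*20.084973 + p_m*8.394742 + p_d*1.239466] = 8.981901
  V(1,+1) = exp(-r*dt) * [p_u*33.966454 + p_m*20.084973 + p_d*8.394742] = 20.216855
  V(0,+0) = exp(-r*dt) * [p_u*20.216855 + p_m*8.981901 + p_d*2.151329] = 9.553754

Answer: Price = V(0,0) = 9.5538


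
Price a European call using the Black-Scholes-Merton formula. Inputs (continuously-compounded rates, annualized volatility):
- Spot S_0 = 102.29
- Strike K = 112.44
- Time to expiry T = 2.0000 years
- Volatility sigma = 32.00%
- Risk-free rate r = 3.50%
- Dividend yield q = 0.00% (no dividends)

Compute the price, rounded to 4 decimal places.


d1 = (ln(S/K) + (r - q + 0.5*sigma^2) * T) / (sigma * sqrt(T)) = 0.17189804
d2 = d1 - sigma * sqrt(T) = -0.28065030
exp(-rT) = 0.93239382; exp(-qT) = 1.00000000
C = S_0 * exp(-qT) * N(d1) - K * exp(-rT) * N(d2)
N(d1) = 0.56824115; N(d2) = 0.38948931
C = 102.2900 * 1.00000000 * 0.56824115 - 112.4400 * 0.93239382 * 0.38948931 = 17.2920

Answer: Price = 17.2920


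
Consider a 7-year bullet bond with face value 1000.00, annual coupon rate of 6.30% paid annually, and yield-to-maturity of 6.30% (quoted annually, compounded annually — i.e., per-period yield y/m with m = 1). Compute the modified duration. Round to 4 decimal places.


Answer: Modified duration = 5.5233

Derivation:
Coupon per period c = face * coupon_rate / m = 63.000000
Periods per year m = 1; per-period yield y/m = 0.063000
Number of cashflows N = 7
Cashflows (t years, CF_t, discount factor 1/(1+y/m)^(m*t), PV):
  t = 1.0000: CF_t = 63.000000, DF = 0.940734, PV = 59.266228
  t = 2.0000: CF_t = 63.000000, DF = 0.884980, PV = 55.753742
  t = 3.0000: CF_t = 63.000000, DF = 0.832531, PV = 52.449428
  t = 4.0000: CF_t = 63.000000, DF = 0.783190, PV = 49.340948
  t = 5.0000: CF_t = 63.000000, DF = 0.736773, PV = 46.416696
  t = 6.0000: CF_t = 63.000000, DF = 0.693107, PV = 43.665754
  t = 7.0000: CF_t = 1063.000000, DF = 0.652029, PV = 693.107204
Price P = sum_t PV_t = 1000.000000
First compute Macaulay numerator sum_t t * PV_t:
  t * PV_t at t = 1.0000: 59.266228
  t * PV_t at t = 2.0000: 111.507484
  t * PV_t at t = 3.0000: 157.348284
  t * PV_t at t = 4.0000: 197.363793
  t * PV_t at t = 5.0000: 232.083482
  t * PV_t at t = 6.0000: 261.994523
  t * PV_t at t = 7.0000: 4851.750428
Macaulay duration D = 5871.314221 / 1000.000000 = 5.871314
Modified duration = D / (1 + y/m) = 5.871314 / (1 + 0.063000) = 5.523344


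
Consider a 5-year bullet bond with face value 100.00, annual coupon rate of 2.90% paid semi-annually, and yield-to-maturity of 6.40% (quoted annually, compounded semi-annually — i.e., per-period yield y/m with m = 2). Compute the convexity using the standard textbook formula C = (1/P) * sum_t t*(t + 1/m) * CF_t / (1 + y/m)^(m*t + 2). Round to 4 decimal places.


Coupon per period c = face * coupon_rate / m = 1.450000
Periods per year m = 2; per-period yield y/m = 0.032000
Number of cashflows N = 10
Cashflows (t years, CF_t, discount factor 1/(1+y/m)^(m*t), PV):
  t = 0.5000: CF_t = 1.450000, DF = 0.968992, PV = 1.405039
  t = 1.0000: CF_t = 1.450000, DF = 0.938946, PV = 1.361472
  t = 1.5000: CF_t = 1.450000, DF = 0.909831, PV = 1.319255
  t = 2.0000: CF_t = 1.450000, DF = 0.881620, PV = 1.278348
  t = 2.5000: CF_t = 1.450000, DF = 0.854283, PV = 1.238710
  t = 3.0000: CF_t = 1.450000, DF = 0.827793, PV = 1.200300
  t = 3.5000: CF_t = 1.450000, DF = 0.802125, PV = 1.163081
  t = 4.0000: CF_t = 1.450000, DF = 0.777253, PV = 1.127017
  t = 4.5000: CF_t = 1.450000, DF = 0.753152, PV = 1.092071
  t = 5.0000: CF_t = 101.450000, DF = 0.729799, PV = 74.038068
Price P = sum_t PV_t = 85.223361
Convexity numerator sum_t t*(t + 1/m) * CF_t / (1+y/m)^(m*t + 2):
  t = 0.5000: term = 0.659628
  t = 1.0000: term = 1.917523
  t = 1.5000: term = 3.716129
  t = 2.0000: term = 6.001500
  t = 2.5000: term = 8.723111
  t = 3.0000: term = 11.833677
  t = 3.5000: term = 15.288989
  t = 4.0000: term = 19.047744
  t = 4.5000: term = 23.071395
  t = 5.0000: term = 1911.738022
Convexity = (1/P) * sum = 2001.997716 / 85.223361 = 23.491185

Answer: Convexity = 23.4912


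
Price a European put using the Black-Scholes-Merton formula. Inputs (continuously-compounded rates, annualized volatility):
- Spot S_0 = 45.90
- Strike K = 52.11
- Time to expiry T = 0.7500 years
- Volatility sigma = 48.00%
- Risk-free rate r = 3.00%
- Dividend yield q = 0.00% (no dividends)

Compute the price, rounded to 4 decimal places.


d1 = (ln(S/K) + (r - q + 0.5*sigma^2) * T) / (sigma * sqrt(T)) = -0.04328143
d2 = d1 - sigma * sqrt(T) = -0.45897362
exp(-rT) = 0.97775124; exp(-qT) = 1.00000000
P = K * exp(-rT) * N(-d2) - S_0 * exp(-qT) * N(-d1)
N(-d1) = 0.51726140; N(-d2) = 0.67687345
P = 52.1100 * 0.97775124 * 0.67687345 - 45.9000 * 1.00000000 * 0.51726140 = 10.7448

Answer: Price = 10.7448


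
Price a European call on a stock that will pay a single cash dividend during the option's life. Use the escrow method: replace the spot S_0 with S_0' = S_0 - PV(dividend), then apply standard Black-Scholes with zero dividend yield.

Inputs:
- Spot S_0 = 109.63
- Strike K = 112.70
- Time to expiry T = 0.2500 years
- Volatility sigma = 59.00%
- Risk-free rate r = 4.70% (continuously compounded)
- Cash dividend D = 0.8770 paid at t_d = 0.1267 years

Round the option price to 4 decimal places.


PV(D) = D * exp(-r * t_d) = 0.8770 * 0.99406280 = 0.87179307
S_0' = S_0 - PV(D) = 109.6300 - 0.87179307 = 108.75820693
d1 = (ln(S_0'/K) + (r + sigma^2/2)*T) / (sigma*sqrt(T)) = 0.06664479
d2 = d1 - sigma*sqrt(T) = -0.22835521
exp(-rT) = 0.98831876
N(d1) = 0.52656775; N(d2) = 0.40968505
C = S_0' * N(d1) - K * exp(-rT) * N(d2) = 108.75820693 * 0.52656775 - 112.7000 * 0.98831876 * 0.40968505 = 11.6364

Answer: Price = 11.6364


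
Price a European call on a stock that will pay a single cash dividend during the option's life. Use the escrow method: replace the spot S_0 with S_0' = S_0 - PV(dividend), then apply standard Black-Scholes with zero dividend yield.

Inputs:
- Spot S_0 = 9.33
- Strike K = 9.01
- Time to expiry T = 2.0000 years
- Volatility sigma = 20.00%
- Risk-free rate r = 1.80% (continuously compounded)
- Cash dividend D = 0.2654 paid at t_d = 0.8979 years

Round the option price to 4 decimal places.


PV(D) = D * exp(-r * t_d) = 0.2654 * 0.98396771 = 0.26114503
S_0' = S_0 - PV(D) = 9.3300 - 0.26114503 = 9.06885497
d1 = (ln(S_0'/K) + (r + sigma^2/2)*T) / (sigma*sqrt(T)) = 0.29172023
d2 = d1 - sigma*sqrt(T) = 0.00887752
exp(-rT) = 0.96464029
N(d1) = 0.61474973; N(d2) = 0.50354157
C = S_0' * N(d1) - K * exp(-rT) * N(d2) = 9.06885497 * 0.61474973 - 9.0100 * 0.96464029 * 0.50354157 = 1.1986

Answer: Price = 1.1986


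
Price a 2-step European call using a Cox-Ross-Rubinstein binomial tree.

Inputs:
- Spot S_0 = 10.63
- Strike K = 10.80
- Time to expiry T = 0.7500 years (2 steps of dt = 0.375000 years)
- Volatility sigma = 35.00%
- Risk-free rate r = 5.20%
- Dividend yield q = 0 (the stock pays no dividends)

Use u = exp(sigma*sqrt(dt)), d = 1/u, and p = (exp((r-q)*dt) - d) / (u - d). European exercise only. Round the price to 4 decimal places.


dt = T/N = 0.375000
u = exp(sigma*sqrt(dt)) = 1.239032; d = 1/u = 0.807082
p = (exp((r-q)*dt) - d) / (u - d) = 0.492209
Discount per step: exp(-r*dt) = 0.980689
Stock lattice S(k, i) with i counting down-moves:
  k=0: S(0,0) = 10.6300
  k=1: S(1,0) = 13.1709; S(1,1) = 8.5793
  k=2: S(2,0) = 16.3192; S(2,1) = 10.6300; S(2,2) = 6.9242
Terminal payoffs V(N, i) = max(S_T - K, 0):
  V(2,0) = 5.519177; V(2,1) = 0.000000; V(2,2) = 0.000000
Backward induction: V(k, i) = exp(-r*dt) * [p * V(k+1, i) + (1-p) * V(k+1, i+1)].
  V(1,0) = exp(-r*dt) * [p*5.519177 + (1-p)*0.000000] = 2.664127
  V(1,1) = exp(-r*dt) * [p*0.000000 + (1-p)*0.000000] = 0.000000
  V(0,0) = exp(-r*dt) * [p*2.664127 + (1-p)*0.000000] = 1.285984

Answer: Price = V(0,0) = 1.2860


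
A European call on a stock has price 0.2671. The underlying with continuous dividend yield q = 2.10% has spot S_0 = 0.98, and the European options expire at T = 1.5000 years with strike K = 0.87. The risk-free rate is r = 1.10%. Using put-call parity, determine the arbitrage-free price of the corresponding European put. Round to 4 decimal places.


Answer: Put price = 0.1733

Derivation:
Put-call parity: C - P = S_0 * exp(-qT) - K * exp(-rT).
S_0 * exp(-qT) = 0.9800 * 0.96899096 = 0.94961114
K * exp(-rT) = 0.8700 * 0.98363538 = 0.85576278
P = C - S*exp(-qT) + K*exp(-rT)
P = 0.2671 - 0.94961114 + 0.85576278 = 0.1733


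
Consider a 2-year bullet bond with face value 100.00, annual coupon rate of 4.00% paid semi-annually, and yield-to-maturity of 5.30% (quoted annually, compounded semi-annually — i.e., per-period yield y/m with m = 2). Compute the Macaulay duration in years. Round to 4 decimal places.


Answer: Macaulay duration = 1.9411 years

Derivation:
Coupon per period c = face * coupon_rate / m = 2.000000
Periods per year m = 2; per-period yield y/m = 0.026500
Number of cashflows N = 4
Cashflows (t years, CF_t, discount factor 1/(1+y/m)^(m*t), PV):
  t = 0.5000: CF_t = 2.000000, DF = 0.974184, PV = 1.948368
  t = 1.0000: CF_t = 2.000000, DF = 0.949035, PV = 1.898069
  t = 1.5000: CF_t = 2.000000, DF = 0.924535, PV = 1.849069
  t = 2.0000: CF_t = 102.000000, DF = 0.900667, PV = 91.868020
Price P = sum_t PV_t = 97.563527
Macaulay numerator sum_t t * PV_t:
  t * PV_t at t = 0.5000: 0.974184
  t * PV_t at t = 1.0000: 1.898069
  t * PV_t at t = 1.5000: 2.773604
  t * PV_t at t = 2.0000: 183.736040
Macaulay duration D = (sum_t t * PV_t) / P = 189.381897 / 97.563527 = 1.941114


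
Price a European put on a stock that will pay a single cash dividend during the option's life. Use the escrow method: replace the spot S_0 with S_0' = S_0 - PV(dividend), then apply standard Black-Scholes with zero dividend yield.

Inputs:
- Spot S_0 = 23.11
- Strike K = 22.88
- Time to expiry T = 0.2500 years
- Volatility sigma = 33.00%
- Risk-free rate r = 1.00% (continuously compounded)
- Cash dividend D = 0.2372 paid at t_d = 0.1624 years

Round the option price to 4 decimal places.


PV(D) = D * exp(-r * t_d) = 0.2372 * 0.99837732 = 0.23681510
S_0' = S_0 - PV(D) = 23.1100 - 0.23681510 = 22.87318490
d1 = (ln(S_0'/K) + (r + sigma^2/2)*T) / (sigma*sqrt(T)) = 0.09584602
d2 = d1 - sigma*sqrt(T) = -0.06915398
exp(-rT) = 0.99750312
N(-d1) = 0.46182143; N(-d2) = 0.52756647
P = K * exp(-rT) * N(-d2) - S_0' * N(-d1) = 22.8800 * 0.99750312 * 0.52756647 - 22.87318490 * 0.46182143 = 1.4773

Answer: Price = 1.4773
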